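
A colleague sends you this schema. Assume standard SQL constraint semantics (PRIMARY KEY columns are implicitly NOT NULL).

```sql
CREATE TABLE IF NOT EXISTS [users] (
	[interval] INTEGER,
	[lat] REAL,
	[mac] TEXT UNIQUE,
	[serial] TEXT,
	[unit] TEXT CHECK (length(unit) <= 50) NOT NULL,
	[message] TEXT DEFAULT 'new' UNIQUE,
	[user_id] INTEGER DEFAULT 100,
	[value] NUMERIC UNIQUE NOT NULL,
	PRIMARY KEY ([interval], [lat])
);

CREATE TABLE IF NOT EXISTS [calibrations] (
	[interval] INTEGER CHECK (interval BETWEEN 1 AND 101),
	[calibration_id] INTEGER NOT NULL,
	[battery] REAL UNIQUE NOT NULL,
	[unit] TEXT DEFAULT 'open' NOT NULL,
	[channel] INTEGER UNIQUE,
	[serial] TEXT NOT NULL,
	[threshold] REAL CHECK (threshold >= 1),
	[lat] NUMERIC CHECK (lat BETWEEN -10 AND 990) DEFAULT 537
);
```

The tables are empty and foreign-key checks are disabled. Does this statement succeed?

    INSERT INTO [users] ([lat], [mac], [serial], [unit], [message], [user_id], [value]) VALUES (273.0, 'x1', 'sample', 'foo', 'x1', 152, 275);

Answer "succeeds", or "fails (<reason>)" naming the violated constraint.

fails (NOT NULL on interval)

interval is omitted from the column list and has no DEFAULT, so it would receive NULL.
But interval is part of the PRIMARY KEY (implied NOT NULL).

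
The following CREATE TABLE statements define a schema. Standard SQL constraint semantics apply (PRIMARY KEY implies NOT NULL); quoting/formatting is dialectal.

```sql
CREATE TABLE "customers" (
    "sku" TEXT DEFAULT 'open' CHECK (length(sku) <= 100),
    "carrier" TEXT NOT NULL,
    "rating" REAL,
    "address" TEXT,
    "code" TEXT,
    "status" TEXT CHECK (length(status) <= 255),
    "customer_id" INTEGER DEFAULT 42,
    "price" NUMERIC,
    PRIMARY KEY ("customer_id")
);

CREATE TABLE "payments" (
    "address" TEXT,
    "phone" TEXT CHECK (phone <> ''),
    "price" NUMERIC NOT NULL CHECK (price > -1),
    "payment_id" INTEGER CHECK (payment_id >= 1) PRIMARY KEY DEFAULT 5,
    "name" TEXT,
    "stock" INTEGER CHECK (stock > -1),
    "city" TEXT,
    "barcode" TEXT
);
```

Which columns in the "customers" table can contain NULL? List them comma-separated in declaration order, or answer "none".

- sku: CHECK does not forbid NULL (a CHECK constraint passes when its expression is NULL) → nullable.
- carrier: declared NOT NULL → not nullable.
- rating: no NOT NULL constraint applies → nullable.
- address: no NOT NULL constraint applies → nullable.
- code: no NOT NULL constraint applies → nullable.
- status: CHECK does not forbid NULL (a CHECK constraint passes when its expression is NULL) → nullable.
- customer_id: part of the PRIMARY KEY, which implies NOT NULL → not nullable.
- price: no NOT NULL constraint applies → nullable.

sku, rating, address, code, status, price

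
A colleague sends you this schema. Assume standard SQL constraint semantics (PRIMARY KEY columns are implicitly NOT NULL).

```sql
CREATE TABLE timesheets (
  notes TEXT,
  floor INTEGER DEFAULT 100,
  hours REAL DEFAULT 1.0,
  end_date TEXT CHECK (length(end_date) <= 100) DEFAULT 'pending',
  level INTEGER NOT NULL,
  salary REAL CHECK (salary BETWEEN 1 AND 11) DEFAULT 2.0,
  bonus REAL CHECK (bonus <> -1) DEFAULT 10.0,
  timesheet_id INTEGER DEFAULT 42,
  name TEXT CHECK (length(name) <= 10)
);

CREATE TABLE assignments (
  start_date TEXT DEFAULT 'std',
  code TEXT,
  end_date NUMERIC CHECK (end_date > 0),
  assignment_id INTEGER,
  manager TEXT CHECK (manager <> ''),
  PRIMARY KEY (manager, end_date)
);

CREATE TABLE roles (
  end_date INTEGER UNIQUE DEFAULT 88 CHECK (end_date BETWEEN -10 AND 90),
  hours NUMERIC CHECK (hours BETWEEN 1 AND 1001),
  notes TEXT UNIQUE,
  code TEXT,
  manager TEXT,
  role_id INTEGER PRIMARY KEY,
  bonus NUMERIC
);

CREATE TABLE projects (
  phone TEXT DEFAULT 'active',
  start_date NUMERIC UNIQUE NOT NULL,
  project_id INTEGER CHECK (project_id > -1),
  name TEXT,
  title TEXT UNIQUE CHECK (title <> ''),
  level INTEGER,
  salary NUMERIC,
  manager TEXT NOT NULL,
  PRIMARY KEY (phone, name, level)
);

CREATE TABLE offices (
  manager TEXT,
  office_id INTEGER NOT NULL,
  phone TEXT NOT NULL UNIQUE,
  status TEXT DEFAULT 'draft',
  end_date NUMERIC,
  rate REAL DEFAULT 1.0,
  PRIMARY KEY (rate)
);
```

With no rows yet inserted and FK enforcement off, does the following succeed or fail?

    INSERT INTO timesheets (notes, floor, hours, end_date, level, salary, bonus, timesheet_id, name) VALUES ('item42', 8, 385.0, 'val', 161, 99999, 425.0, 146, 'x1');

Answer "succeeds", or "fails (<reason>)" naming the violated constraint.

fails (CHECK on salary)

The value 99999 for salary violates CHECK (salary BETWEEN 1 AND 11).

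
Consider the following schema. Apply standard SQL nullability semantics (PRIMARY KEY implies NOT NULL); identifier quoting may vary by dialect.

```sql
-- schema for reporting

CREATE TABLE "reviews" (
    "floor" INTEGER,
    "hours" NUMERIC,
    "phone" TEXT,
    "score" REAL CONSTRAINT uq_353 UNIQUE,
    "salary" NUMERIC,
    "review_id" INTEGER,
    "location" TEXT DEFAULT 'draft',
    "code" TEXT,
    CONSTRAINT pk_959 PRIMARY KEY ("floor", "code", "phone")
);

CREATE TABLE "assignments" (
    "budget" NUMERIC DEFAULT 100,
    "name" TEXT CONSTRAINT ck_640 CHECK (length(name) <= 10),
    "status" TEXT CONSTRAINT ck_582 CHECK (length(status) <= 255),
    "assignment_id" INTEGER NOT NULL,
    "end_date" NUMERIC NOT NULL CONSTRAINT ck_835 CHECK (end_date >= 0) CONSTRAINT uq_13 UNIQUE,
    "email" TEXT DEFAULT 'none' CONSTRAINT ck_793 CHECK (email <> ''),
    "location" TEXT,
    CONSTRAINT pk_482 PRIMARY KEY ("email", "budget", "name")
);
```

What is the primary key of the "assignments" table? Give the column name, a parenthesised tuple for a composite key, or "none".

(email, budget, name)

A table-level PRIMARY KEY clause names 3 columns: email, budget, name.
This is a composite key — the combination is unique, not each column individually.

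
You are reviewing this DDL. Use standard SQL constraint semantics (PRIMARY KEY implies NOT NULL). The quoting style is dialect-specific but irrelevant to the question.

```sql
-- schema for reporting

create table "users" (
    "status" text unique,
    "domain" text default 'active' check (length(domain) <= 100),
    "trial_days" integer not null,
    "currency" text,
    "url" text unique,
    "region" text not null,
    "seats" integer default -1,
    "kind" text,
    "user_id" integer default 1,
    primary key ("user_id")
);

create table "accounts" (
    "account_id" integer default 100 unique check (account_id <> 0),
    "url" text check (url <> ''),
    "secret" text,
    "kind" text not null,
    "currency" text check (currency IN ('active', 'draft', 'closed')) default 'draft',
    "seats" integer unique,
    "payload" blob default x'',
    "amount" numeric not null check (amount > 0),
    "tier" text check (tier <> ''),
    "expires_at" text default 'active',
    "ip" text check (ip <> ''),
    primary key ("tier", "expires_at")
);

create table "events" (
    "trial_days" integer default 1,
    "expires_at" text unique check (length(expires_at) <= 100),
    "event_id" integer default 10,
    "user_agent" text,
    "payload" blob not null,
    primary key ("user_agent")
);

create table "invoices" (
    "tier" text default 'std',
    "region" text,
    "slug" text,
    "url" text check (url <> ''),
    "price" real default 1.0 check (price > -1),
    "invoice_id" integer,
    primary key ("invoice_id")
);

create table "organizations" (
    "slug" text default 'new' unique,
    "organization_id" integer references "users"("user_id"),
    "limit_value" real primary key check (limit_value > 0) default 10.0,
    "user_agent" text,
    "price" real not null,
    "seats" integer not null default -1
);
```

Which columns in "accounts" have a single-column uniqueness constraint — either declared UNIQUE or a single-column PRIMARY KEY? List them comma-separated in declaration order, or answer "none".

account_id, seats

- account_id: declared UNIQUE → unique.
- url: no UNIQUE or single-column PK constraint.
- secret: no UNIQUE or single-column PK constraint.
- kind: no UNIQUE or single-column PK constraint.
- currency: no UNIQUE or single-column PK constraint.
- seats: declared UNIQUE → unique.
- payload: no UNIQUE or single-column PK constraint.
- amount: no UNIQUE or single-column PK constraint.
- tier: part of a composite PRIMARY KEY — only the tuple is unique, not this column on its own.
- expires_at: part of a composite PRIMARY KEY — only the tuple is unique, not this column on its own.
- ip: no UNIQUE or single-column PK constraint.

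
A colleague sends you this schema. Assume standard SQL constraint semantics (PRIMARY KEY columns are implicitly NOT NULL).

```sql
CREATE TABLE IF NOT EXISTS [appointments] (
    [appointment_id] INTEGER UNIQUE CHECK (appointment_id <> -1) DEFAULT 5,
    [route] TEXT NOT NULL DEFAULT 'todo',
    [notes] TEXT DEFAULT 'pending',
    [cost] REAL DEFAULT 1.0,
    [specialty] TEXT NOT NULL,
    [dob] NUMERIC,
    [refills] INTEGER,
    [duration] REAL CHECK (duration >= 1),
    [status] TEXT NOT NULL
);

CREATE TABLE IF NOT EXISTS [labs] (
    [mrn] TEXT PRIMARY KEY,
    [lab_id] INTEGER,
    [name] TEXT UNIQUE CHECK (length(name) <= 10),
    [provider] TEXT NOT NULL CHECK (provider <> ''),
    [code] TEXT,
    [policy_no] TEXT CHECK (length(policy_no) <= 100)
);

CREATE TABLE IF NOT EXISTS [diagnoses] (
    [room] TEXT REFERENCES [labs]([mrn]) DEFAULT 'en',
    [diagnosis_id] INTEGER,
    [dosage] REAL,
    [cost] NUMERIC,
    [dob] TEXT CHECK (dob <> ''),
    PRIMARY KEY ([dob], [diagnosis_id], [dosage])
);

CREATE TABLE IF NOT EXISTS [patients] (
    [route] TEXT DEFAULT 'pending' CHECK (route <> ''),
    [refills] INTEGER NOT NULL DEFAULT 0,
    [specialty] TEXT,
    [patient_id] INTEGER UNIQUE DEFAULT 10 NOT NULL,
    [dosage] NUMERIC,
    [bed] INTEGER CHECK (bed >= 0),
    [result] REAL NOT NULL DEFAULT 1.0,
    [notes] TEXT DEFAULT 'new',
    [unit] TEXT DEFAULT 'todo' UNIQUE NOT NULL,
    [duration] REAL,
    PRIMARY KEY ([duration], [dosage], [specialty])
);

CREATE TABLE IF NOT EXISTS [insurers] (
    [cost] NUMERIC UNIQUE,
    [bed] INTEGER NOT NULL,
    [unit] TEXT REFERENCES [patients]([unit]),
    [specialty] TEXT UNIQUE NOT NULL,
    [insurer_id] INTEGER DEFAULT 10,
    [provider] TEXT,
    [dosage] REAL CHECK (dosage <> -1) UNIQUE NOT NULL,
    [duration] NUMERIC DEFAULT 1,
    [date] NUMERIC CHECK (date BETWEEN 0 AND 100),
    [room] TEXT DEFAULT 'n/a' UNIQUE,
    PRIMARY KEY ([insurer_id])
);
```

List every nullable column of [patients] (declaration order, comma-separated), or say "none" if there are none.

route, bed, notes

- route: CHECK does not forbid NULL (a CHECK constraint passes when its expression is NULL) → nullable.
- refills: declared NOT NULL → not nullable.
- specialty: part of the PRIMARY KEY, which implies NOT NULL → not nullable.
- patient_id: declared NOT NULL → not nullable.
- dosage: part of the PRIMARY KEY, which implies NOT NULL → not nullable.
- bed: CHECK does not forbid NULL (a CHECK constraint passes when its expression is NULL) → nullable.
- result: declared NOT NULL → not nullable.
- notes: DEFAULT only fills an omitted column; an explicit NULL is still allowed → nullable.
- unit: declared NOT NULL → not nullable.
- duration: part of the PRIMARY KEY, which implies NOT NULL → not nullable.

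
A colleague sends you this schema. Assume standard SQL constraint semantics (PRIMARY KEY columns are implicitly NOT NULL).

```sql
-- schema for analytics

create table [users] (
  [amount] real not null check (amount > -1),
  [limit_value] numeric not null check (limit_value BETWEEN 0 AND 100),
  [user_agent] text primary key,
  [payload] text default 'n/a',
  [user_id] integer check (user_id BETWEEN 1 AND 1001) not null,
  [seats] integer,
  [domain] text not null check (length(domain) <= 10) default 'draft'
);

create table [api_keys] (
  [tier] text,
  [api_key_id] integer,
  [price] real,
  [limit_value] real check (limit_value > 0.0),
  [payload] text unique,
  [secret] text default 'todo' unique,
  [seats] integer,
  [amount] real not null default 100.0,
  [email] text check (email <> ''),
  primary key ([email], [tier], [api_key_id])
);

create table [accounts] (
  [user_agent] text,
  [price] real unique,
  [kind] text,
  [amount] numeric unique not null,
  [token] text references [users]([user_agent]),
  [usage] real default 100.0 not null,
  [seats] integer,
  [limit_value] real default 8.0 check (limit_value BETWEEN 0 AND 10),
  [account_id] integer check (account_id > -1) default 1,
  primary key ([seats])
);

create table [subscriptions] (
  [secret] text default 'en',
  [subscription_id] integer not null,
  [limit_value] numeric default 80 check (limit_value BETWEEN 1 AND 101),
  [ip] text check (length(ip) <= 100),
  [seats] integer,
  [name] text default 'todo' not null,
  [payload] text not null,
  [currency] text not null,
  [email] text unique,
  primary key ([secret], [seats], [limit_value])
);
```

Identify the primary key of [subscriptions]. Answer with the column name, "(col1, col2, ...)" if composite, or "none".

(secret, seats, limit_value)

A table-level PRIMARY KEY clause names 3 columns: secret, seats, limit_value.
This is a composite key — the combination is unique, not each column individually.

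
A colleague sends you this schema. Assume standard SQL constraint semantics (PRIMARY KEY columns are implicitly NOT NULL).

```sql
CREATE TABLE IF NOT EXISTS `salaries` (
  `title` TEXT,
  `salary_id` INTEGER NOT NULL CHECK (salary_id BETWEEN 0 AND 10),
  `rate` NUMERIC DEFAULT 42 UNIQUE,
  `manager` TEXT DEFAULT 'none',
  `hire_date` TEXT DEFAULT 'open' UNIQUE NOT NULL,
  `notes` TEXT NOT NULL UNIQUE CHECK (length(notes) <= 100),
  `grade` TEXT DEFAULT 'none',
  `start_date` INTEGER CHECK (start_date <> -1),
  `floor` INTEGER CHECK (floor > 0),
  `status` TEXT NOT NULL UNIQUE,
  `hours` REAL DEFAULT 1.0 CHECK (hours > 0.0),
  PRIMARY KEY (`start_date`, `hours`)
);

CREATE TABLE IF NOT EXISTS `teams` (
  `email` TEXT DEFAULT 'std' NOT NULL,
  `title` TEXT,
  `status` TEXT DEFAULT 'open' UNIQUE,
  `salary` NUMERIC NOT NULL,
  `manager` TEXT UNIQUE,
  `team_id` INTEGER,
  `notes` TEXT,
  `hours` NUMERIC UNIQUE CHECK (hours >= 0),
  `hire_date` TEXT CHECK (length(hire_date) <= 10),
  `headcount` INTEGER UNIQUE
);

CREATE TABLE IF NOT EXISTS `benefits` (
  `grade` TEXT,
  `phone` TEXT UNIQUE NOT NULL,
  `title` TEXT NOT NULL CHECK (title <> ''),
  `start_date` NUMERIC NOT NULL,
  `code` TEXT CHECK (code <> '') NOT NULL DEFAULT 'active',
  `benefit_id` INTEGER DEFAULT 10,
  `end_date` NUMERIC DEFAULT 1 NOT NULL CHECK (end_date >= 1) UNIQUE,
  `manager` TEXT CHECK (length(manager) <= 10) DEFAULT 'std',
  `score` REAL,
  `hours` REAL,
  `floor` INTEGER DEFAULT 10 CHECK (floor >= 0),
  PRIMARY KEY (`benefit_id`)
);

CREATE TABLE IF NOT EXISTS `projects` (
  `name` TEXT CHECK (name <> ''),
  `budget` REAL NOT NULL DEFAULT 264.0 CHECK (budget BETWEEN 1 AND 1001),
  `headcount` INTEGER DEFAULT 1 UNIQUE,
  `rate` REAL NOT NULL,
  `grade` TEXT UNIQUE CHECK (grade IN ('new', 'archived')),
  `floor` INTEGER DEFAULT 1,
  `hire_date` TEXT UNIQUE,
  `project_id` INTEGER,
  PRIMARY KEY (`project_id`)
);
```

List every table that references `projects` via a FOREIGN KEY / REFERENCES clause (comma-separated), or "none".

none

No REFERENCES clause anywhere in the schema names projects.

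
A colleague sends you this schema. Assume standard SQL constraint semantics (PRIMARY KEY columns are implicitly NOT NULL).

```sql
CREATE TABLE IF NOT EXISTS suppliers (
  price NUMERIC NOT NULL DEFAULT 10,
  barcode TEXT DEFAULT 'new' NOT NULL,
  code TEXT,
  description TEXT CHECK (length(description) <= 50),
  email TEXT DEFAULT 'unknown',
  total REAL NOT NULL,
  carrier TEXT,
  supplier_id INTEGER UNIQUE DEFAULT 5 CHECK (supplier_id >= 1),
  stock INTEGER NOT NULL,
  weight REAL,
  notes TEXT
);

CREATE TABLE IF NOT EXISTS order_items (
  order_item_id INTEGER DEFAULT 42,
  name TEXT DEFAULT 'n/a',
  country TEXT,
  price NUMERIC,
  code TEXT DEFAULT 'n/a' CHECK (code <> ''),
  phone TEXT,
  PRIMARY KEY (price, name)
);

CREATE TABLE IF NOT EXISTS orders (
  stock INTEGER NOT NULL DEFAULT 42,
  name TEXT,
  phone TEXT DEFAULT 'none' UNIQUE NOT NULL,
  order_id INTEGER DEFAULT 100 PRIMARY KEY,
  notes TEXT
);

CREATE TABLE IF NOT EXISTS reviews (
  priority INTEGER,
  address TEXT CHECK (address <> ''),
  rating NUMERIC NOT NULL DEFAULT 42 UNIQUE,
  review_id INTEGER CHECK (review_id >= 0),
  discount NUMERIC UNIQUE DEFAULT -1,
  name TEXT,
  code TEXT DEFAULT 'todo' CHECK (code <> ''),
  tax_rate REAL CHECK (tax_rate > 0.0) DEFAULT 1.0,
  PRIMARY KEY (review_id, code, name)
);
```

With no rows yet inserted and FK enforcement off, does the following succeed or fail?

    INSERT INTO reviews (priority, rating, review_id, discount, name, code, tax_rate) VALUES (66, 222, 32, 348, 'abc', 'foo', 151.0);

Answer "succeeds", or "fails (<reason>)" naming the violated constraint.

NOT NULL columns: code is supplied; name is supplied; rating is supplied; review_id is supplied.
CHECK constraints: 32 satisfies (review_id >= 0); 'foo' satisfies (code <> ''); 151.0 satisfies (tax_rate > 0.0).
No constraint is violated.

succeeds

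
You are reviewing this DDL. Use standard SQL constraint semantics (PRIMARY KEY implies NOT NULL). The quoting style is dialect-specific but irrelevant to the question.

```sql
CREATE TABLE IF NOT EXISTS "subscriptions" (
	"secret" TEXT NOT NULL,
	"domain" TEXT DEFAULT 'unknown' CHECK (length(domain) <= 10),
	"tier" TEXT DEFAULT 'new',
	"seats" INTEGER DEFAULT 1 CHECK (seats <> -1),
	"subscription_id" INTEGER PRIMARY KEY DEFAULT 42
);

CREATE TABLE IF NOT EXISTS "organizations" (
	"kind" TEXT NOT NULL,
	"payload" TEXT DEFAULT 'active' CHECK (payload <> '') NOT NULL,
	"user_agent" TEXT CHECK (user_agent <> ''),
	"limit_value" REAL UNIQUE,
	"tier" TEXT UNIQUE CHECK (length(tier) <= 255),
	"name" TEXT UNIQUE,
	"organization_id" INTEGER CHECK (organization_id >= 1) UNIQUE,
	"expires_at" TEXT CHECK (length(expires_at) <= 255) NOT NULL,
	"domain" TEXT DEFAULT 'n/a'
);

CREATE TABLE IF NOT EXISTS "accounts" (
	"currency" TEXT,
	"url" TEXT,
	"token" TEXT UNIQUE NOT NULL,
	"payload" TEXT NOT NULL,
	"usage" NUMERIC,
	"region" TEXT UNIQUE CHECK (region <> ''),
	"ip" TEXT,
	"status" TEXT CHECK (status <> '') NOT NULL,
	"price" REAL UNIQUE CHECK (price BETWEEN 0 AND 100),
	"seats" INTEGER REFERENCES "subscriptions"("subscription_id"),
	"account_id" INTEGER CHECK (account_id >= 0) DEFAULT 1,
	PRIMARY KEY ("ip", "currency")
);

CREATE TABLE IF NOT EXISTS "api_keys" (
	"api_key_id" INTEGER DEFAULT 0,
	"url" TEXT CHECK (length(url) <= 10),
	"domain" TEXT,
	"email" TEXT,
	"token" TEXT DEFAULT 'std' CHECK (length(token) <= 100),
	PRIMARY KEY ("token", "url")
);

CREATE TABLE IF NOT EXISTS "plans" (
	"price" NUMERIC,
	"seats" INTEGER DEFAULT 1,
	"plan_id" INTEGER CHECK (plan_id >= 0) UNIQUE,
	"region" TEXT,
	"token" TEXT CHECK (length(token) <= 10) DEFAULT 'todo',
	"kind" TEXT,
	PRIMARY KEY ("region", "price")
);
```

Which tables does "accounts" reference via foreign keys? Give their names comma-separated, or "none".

subscriptions

- seats REFERENCES subscriptions(subscription_id).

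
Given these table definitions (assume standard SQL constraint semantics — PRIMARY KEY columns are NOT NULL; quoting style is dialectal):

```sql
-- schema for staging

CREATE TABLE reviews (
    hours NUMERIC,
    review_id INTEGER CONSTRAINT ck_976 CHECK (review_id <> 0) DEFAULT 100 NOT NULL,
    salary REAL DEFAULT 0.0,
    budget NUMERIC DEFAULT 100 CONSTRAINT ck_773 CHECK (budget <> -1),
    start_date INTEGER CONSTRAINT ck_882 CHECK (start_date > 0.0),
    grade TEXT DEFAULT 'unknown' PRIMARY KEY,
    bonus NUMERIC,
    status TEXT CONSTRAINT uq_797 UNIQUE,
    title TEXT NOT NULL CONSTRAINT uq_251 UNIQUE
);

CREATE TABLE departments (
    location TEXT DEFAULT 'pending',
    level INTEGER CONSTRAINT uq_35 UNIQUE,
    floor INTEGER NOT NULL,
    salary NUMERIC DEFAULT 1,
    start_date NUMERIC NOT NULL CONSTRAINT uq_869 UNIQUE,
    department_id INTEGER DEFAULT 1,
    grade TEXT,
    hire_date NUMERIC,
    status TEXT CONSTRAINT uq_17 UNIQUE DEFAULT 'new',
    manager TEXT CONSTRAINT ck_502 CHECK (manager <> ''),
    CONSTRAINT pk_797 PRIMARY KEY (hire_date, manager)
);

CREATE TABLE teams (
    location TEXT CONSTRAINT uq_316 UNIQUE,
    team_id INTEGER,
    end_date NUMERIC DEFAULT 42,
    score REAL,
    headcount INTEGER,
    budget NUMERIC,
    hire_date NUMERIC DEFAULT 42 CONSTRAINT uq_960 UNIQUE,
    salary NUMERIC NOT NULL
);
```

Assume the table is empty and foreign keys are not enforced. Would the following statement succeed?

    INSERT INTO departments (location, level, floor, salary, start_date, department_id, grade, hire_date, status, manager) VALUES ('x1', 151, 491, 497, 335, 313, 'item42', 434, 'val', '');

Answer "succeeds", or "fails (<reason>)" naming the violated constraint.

The value '' for manager violates CHECK (manager <> '').

fails (CHECK on manager)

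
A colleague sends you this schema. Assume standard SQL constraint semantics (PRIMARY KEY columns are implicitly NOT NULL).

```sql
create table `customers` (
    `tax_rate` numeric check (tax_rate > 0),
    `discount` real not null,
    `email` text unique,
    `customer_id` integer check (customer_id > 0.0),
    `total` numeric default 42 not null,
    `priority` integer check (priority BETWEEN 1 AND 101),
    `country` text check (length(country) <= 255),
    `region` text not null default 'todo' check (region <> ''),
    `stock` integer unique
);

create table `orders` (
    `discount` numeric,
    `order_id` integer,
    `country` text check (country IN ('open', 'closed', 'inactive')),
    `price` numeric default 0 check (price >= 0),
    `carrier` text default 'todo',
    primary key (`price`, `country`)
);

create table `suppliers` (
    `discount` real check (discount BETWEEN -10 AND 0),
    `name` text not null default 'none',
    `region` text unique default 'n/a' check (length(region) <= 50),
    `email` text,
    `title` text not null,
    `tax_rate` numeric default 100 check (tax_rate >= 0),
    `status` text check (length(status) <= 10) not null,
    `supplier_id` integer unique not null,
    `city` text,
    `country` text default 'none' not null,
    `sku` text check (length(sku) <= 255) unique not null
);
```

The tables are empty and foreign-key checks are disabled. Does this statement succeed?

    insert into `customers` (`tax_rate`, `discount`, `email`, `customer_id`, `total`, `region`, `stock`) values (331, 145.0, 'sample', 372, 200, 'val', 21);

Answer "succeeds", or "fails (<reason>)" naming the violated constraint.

succeeds

NOT NULL columns: discount is supplied; region is supplied; total is supplied.
CHECK constraints: 331 satisfies (tax_rate > 0); 372 satisfies (customer_id > 0.0); 'val' satisfies (region <> '').
No constraint is violated.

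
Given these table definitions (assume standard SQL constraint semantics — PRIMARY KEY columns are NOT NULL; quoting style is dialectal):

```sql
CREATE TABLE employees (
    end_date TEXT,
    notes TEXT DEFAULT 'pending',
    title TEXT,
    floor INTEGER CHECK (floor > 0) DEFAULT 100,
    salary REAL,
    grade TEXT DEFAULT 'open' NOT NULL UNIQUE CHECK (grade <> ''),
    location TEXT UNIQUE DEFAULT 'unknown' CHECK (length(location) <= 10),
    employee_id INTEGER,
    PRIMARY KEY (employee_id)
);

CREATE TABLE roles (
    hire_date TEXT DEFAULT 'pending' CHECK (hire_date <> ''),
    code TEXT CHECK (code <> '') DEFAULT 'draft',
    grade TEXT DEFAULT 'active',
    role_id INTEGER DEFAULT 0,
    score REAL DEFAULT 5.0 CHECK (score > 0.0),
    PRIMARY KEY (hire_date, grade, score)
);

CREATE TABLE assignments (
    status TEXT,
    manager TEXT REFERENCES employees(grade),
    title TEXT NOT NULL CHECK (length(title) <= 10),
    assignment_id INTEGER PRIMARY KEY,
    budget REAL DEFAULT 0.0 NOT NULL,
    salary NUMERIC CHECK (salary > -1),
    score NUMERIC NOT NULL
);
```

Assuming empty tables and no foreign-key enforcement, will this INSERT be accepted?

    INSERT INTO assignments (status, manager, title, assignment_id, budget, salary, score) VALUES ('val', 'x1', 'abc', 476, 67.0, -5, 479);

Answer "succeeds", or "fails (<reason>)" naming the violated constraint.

The value -5 for salary violates CHECK (salary > -1).

fails (CHECK on salary)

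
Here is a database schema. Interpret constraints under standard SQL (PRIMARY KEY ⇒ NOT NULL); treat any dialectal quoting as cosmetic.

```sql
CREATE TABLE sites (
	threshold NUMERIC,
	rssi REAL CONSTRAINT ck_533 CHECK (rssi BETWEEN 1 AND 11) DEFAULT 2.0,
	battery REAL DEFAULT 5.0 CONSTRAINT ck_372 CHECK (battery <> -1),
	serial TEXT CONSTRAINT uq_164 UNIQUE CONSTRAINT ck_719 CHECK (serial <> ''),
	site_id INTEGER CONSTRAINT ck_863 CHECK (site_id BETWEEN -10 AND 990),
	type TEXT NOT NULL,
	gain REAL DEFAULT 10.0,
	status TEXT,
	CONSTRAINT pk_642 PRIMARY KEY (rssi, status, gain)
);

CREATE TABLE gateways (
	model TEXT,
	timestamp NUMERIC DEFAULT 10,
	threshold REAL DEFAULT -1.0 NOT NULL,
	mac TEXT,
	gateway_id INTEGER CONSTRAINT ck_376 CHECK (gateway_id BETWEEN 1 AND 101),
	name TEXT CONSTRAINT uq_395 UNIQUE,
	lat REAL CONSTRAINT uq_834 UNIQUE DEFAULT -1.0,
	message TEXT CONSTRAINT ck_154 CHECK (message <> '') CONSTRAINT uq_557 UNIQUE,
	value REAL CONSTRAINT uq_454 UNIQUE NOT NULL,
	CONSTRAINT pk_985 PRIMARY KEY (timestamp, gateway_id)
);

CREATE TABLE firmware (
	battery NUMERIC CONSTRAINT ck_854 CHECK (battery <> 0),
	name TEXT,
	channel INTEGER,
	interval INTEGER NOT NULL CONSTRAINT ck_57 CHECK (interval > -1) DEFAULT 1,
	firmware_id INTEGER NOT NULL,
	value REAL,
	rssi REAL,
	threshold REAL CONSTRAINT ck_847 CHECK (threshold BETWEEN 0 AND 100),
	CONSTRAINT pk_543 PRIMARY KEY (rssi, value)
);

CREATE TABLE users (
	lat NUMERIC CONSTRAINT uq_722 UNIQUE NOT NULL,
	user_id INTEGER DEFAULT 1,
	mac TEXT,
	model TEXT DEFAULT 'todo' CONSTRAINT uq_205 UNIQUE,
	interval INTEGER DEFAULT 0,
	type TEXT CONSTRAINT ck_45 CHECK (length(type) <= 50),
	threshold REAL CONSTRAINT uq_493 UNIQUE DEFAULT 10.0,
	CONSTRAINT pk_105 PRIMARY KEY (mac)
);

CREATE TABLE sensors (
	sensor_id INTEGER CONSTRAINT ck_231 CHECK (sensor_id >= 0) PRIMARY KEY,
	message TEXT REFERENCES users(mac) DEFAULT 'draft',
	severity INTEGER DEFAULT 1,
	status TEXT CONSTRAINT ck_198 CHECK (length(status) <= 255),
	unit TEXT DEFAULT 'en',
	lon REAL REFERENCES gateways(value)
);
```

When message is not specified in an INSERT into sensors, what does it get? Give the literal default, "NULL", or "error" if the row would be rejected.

'draft'

message has an explicit DEFAULT 'draft'.
When the column is omitted from an INSERT, that default is used.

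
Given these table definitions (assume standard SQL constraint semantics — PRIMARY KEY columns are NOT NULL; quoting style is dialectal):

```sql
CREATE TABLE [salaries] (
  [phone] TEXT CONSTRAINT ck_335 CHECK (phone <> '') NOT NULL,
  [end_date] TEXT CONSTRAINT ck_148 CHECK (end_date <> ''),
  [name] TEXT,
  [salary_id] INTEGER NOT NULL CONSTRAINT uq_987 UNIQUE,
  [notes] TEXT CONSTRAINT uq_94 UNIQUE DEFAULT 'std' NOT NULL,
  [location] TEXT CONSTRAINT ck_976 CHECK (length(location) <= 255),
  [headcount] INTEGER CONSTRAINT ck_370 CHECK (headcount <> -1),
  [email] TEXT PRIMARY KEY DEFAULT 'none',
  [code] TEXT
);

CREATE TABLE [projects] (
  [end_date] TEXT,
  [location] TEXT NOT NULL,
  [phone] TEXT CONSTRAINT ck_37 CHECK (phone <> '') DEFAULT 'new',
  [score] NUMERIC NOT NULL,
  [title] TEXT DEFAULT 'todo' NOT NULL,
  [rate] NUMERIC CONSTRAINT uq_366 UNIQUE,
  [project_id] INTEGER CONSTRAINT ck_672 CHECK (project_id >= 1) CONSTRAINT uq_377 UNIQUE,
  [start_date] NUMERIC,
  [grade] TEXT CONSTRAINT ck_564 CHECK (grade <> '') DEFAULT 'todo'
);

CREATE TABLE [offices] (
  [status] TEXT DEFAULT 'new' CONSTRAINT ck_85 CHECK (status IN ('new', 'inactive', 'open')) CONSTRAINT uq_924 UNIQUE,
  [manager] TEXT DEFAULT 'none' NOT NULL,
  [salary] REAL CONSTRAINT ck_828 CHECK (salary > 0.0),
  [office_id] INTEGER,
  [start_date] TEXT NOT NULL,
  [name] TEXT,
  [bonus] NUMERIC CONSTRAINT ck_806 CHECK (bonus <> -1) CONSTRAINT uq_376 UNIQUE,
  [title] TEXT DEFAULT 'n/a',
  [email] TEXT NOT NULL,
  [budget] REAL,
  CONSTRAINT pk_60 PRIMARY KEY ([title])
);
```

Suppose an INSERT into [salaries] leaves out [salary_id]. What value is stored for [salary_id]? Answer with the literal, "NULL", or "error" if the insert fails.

error

salary_id has no DEFAULT clause.
Omitting it would insert NULL, but it is declared NOT NULL, so the INSERT fails.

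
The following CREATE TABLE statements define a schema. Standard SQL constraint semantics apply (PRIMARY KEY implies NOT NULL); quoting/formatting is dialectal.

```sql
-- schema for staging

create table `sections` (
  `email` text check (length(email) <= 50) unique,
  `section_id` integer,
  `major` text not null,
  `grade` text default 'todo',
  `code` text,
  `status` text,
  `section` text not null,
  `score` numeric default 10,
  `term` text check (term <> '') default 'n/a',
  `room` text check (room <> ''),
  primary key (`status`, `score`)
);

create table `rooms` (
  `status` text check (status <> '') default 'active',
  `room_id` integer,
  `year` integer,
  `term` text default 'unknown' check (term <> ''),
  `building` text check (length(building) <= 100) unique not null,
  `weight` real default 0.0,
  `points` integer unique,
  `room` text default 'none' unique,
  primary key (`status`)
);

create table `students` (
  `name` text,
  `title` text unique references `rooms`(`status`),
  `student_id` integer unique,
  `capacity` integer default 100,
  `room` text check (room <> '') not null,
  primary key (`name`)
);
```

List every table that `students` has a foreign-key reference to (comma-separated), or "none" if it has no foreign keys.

rooms

- title REFERENCES rooms(status).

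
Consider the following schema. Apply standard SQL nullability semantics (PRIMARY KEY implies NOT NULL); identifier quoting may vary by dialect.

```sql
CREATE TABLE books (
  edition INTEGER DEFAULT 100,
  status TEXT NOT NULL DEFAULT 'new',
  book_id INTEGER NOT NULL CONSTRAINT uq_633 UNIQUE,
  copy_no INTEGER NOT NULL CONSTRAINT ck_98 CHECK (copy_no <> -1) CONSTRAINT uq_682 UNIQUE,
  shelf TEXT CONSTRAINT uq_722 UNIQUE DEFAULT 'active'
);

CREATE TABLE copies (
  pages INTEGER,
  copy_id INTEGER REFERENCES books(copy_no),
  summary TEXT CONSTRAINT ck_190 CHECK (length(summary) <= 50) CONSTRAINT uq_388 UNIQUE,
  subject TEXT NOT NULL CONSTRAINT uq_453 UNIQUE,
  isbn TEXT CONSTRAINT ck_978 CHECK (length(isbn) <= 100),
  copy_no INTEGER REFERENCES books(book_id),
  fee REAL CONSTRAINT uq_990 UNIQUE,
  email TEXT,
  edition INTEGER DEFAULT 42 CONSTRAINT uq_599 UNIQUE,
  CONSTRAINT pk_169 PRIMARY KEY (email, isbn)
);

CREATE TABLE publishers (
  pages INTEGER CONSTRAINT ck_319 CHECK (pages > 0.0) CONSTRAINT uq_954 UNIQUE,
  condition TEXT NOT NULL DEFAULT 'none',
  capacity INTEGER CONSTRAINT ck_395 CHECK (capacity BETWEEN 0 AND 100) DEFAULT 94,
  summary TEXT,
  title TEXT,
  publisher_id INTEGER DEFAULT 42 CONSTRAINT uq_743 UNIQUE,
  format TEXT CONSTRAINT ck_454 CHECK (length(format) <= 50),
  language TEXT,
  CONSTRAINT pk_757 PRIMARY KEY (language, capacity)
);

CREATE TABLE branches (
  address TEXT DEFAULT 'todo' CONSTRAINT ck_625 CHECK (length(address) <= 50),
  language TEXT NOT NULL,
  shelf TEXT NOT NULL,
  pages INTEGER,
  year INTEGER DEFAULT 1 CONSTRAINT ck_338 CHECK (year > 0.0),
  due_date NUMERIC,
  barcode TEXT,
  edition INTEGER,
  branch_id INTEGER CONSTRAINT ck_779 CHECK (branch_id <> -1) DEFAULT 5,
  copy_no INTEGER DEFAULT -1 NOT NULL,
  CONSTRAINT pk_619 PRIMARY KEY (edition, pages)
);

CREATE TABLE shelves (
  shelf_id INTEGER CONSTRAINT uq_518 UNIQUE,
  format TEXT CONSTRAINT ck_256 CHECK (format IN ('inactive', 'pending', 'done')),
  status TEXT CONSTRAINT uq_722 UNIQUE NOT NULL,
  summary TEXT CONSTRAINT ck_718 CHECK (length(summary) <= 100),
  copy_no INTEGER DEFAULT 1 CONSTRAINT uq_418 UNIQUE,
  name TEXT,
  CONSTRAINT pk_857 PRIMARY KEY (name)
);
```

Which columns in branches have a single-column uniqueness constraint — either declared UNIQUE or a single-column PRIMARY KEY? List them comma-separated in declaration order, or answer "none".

none

- address: no UNIQUE or single-column PK constraint.
- language: no UNIQUE or single-column PK constraint.
- shelf: no UNIQUE or single-column PK constraint.
- pages: part of a composite PRIMARY KEY — only the tuple is unique, not this column on its own.
- year: no UNIQUE or single-column PK constraint.
- due_date: no UNIQUE or single-column PK constraint.
- barcode: no UNIQUE or single-column PK constraint.
- edition: part of a composite PRIMARY KEY — only the tuple is unique, not this column on its own.
- branch_id: no UNIQUE or single-column PK constraint.
- copy_no: no UNIQUE or single-column PK constraint.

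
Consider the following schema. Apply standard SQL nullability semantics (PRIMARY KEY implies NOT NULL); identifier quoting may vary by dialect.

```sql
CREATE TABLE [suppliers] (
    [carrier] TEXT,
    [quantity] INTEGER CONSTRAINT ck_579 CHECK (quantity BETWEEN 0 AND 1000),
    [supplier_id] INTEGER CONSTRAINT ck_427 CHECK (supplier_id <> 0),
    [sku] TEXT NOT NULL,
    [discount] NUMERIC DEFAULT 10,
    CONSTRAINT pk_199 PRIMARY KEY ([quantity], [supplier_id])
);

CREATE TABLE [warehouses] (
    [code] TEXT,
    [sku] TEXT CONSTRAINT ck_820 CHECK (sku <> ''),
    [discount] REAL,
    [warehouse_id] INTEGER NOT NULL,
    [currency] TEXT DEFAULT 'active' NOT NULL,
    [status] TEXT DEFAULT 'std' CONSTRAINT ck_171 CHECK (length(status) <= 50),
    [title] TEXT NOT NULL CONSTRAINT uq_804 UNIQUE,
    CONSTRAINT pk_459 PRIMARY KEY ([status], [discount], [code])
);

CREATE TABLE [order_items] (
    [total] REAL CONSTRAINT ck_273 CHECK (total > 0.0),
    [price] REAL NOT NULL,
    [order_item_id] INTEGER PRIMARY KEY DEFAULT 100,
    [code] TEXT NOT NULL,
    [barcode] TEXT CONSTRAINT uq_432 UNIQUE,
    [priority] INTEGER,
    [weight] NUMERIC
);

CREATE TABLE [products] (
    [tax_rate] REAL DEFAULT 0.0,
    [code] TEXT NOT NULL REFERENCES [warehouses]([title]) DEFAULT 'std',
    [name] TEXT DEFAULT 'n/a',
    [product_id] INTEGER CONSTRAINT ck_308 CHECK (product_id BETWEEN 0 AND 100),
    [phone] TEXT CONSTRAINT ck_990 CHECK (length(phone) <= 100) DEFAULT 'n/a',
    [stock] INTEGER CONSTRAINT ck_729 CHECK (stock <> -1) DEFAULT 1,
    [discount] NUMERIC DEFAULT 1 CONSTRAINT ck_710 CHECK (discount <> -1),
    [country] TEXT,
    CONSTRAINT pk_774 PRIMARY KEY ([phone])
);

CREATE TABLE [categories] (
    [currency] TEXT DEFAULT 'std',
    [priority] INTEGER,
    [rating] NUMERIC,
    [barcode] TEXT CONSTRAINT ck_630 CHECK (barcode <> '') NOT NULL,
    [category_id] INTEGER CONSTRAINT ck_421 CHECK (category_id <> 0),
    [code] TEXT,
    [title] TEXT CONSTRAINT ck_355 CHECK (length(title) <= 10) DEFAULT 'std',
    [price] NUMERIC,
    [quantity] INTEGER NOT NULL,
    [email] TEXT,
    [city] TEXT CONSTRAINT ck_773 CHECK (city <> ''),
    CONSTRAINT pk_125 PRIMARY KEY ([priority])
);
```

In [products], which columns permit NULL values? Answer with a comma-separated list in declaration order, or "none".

- tax_rate: DEFAULT only fills an omitted column; an explicit NULL is still allowed → nullable.
- code: declared NOT NULL → not nullable.
- name: DEFAULT only fills an omitted column; an explicit NULL is still allowed → nullable.
- product_id: CHECK does not forbid NULL (a CHECK constraint passes when its expression is NULL) → nullable.
- phone: part of the PRIMARY KEY, which implies NOT NULL → not nullable.
- stock: CHECK does not forbid NULL (a CHECK constraint passes when its expression is NULL) → nullable.
- discount: CHECK does not forbid NULL (a CHECK constraint passes when its expression is NULL) → nullable.
- country: no NOT NULL constraint applies → nullable.

tax_rate, name, product_id, stock, discount, country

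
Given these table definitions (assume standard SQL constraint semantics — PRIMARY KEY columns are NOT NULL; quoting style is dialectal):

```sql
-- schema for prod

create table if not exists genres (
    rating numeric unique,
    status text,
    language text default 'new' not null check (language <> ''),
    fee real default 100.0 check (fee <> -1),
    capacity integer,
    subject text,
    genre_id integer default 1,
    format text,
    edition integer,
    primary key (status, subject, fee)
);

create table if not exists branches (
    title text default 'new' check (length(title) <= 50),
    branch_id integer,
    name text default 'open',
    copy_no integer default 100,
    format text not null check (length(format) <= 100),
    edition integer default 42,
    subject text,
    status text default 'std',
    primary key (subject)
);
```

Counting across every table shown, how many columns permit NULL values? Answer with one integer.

genres: 5 nullable (rating, capacity, genre_id, format, edition — PK (status, subject, fee) and explicit NOT NULL columns excluded).
branches: 6 nullable (title, branch_id, name, copy_no, edition, status — PK (subject) and explicit NOT NULL columns excluded).
Total: 5 + 6 = 11.

11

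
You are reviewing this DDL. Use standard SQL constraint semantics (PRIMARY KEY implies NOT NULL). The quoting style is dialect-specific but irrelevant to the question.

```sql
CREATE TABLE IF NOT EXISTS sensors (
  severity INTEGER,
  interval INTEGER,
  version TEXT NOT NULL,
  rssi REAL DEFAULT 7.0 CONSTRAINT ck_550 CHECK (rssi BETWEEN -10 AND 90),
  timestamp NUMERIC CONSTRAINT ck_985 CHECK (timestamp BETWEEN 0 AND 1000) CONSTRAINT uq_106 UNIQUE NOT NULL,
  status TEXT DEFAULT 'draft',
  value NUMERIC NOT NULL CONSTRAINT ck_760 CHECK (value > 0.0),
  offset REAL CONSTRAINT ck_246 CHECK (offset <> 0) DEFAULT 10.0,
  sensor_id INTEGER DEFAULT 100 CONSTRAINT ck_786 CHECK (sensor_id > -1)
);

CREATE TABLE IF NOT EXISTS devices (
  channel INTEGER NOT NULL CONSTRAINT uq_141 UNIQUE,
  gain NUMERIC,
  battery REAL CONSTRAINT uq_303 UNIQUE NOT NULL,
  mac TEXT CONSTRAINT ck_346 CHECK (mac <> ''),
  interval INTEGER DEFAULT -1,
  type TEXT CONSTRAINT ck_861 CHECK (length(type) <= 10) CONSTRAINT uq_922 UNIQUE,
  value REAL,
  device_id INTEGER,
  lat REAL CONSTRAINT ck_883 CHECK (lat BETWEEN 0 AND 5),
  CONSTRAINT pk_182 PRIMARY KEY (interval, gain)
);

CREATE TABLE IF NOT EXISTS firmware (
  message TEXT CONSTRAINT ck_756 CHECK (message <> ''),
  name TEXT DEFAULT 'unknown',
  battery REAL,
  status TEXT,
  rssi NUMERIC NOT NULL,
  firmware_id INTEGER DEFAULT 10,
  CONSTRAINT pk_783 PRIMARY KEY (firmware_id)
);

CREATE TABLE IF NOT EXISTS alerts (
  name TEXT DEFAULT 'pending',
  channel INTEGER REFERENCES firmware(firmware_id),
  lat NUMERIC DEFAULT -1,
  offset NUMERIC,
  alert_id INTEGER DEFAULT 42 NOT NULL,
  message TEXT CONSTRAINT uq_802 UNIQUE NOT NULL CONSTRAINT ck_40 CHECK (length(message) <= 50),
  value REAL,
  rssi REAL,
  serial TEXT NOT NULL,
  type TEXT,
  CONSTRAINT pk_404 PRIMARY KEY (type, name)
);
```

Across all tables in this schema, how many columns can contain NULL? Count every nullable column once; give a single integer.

20

sensors: 6 nullable (severity, interval, rssi, status, offset, sensor_id — PK none and explicit NOT NULL columns excluded).
devices: 5 nullable (mac, type, value, device_id, lat — PK (interval, gain) and explicit NOT NULL columns excluded).
firmware: 4 nullable (message, name, battery, status — PK (firmware_id) and explicit NOT NULL columns excluded).
alerts: 5 nullable (channel, lat, offset, value, rssi — PK (type, name) and explicit NOT NULL columns excluded).
Total: 6 + 5 + 4 + 5 = 20.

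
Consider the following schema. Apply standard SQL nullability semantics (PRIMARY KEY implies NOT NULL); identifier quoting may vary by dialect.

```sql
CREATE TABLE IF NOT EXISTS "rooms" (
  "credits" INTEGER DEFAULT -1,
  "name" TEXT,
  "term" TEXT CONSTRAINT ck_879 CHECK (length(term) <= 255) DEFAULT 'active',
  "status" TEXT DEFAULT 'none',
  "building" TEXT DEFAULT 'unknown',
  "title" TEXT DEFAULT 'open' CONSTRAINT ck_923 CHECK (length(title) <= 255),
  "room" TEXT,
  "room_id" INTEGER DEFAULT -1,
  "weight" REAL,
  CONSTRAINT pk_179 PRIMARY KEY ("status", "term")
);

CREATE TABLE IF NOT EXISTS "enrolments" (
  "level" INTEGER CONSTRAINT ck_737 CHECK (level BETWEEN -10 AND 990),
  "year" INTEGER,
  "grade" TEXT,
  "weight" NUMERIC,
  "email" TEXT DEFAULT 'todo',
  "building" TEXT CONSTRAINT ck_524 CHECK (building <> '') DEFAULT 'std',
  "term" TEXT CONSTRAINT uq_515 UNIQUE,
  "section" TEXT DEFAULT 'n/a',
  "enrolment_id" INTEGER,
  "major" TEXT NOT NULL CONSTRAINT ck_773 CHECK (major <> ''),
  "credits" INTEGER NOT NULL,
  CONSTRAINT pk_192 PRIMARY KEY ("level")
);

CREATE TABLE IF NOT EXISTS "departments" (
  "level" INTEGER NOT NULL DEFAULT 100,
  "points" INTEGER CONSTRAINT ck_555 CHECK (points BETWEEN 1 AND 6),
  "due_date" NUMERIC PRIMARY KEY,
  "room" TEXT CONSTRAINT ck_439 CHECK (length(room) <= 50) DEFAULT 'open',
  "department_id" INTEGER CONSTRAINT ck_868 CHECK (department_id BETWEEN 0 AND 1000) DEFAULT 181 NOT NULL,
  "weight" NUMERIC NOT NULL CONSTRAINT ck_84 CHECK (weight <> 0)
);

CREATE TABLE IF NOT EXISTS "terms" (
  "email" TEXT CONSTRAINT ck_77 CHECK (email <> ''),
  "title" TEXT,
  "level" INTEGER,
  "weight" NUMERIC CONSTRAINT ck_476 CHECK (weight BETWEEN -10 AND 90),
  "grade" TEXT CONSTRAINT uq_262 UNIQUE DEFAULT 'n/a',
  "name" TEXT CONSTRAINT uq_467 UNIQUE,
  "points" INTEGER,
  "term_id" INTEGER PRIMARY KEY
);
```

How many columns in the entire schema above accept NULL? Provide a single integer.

rooms: 7 nullable (credits, name, building, title, room, room_id, weight — PK (status, term) and explicit NOT NULL columns excluded).
enrolments: 8 nullable (year, grade, weight, email, building, term, section, enrolment_id — PK (level) and explicit NOT NULL columns excluded).
departments: 2 nullable (points, room — PK (due_date) and explicit NOT NULL columns excluded).
terms: 7 nullable (email, title, level, weight, grade, name, points — PK (term_id) and explicit NOT NULL columns excluded).
Total: 7 + 8 + 2 + 7 = 24.

24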